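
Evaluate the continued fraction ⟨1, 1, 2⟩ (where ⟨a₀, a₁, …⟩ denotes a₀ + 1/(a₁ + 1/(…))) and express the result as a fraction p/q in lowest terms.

Start with 2.
1 + 1/(2/1) = 1 + 1/2 = 3/2
1 + 1/(3/2) = 1 + 2/3 = 5/3

5/3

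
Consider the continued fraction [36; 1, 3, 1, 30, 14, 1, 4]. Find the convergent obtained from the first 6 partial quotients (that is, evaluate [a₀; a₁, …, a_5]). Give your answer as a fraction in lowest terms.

a_0 = 36: 36/1
a_1 = 1: 37/1
a_2 = 3: 147/4
a_3 = 1: 184/5
a_4 = 30: 5667/154
a_5 = 14: 79522/2161

79522/2161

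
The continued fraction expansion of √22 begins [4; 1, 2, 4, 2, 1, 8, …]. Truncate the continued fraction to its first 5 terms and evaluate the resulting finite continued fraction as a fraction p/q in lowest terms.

Build up convergents one term at a time:
a_0 = 4: 4/1
a_1 = 1: 5/1
a_2 = 2: 14/3
a_3 = 4: 61/13
a_4 = 2: 136/29

136/29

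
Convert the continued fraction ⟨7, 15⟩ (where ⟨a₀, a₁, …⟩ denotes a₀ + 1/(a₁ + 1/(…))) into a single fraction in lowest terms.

106/15

Build up convergents one term at a time:
a_0 = 7: 7/1
a_1 = 15: 106/15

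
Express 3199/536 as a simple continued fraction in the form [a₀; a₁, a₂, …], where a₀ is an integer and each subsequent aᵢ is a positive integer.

[5; 1, 30, 1, 1, 8]

3199 ÷ 536 → quotient 5, remainder 519
536 ÷ 519 → quotient 1, remainder 17
519 ÷ 17 → quotient 30, remainder 9
17 ÷ 9 → quotient 1, remainder 8
9 ÷ 8 → quotient 1, remainder 1
8 ÷ 1 → quotient 8, remainder 0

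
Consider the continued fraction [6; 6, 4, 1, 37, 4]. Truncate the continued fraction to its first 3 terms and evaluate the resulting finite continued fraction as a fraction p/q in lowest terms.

154/25

Start with 4.
6 + 1/(4/1) = 6 + 1/4 = 25/4
6 + 1/(25/4) = 6 + 4/25 = 154/25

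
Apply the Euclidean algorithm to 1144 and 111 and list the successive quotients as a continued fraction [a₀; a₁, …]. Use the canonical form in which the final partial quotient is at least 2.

[10; 3, 3, 1, 3, 2]

1144 ÷ 111 → quotient 10, remainder 34
111 ÷ 34 → quotient 3, remainder 9
34 ÷ 9 → quotient 3, remainder 7
9 ÷ 7 → quotient 1, remainder 2
7 ÷ 2 → quotient 3, remainder 1
2 ÷ 1 → quotient 2, remainder 0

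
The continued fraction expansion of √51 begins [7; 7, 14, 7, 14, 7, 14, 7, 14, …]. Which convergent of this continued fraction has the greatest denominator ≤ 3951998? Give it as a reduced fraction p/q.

List convergents until the denominator exceeds the bound:
a_0 = 7: 7/1  (≤ bound)
a_1 = 7: 50/7  (≤ bound)
a_2 = 14: 707/99  (≤ bound)
a_3 = 7: 4999/700  (≤ bound)
a_4 = 14: 70693/9899  (≤ bound)
a_5 = 7: 499850/69993  (≤ bound)
a_6 = 14: 7068593/989801  (≤ bound)
a_7 = 7: 49980001/6998600  (> 3951998, stop)

7068593/989801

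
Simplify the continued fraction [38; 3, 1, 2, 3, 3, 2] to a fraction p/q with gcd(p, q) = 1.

10754/281

Use the convergent recurrence hₖ = aₖ·hₖ₋₁ + hₖ₋₂ (and likewise for the denominators kₖ):
a_0 = 38: 38/1
a_1 = 3: 115/3
a_2 = 1: 153/4
a_3 = 2: 421/11
a_4 = 3: 1416/37
a_5 = 3: 4669/122
a_6 = 2: 10754/281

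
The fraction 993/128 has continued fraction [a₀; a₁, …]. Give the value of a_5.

⌊993/128⌋ = 7, remainder 97
⌊128/97⌋ = 1, remainder 31
⌊97/31⌋ = 3, remainder 4
⌊31/4⌋ = 7, remainder 3
⌊4/3⌋ = 1, remainder 1
⌊3/1⌋ = 3, remainder 0

3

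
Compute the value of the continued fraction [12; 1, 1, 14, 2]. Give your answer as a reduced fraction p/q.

Compute successive convergents:
a_0 = 12: 12/1
a_1 = 1: 13/1
a_2 = 1: 25/2
a_3 = 14: 363/29
a_4 = 2: 751/60

751/60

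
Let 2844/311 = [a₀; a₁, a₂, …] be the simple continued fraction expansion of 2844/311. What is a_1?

6

Apply division with remainder until the remainder is 0:
⌊2844/311⌋ = 9, remainder 45
⌊311/45⌋ = 6, remainder 41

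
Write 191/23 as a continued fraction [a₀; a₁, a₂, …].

191 ÷ 23 → quotient 8, remainder 7
23 ÷ 7 → quotient 3, remainder 2
7 ÷ 2 → quotient 3, remainder 1
2 ÷ 1 → quotient 2, remainder 0

[8; 3, 3, 2]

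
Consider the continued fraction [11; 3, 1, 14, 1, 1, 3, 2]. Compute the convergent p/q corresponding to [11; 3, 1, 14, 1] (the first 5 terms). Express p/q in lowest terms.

709/63

a_0 = 11: 11/1
a_1 = 3: 34/3
a_2 = 1: 45/4
a_3 = 14: 664/59
a_4 = 1: 709/63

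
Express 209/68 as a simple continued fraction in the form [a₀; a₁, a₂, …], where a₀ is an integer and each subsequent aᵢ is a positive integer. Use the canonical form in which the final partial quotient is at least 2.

[3; 13, 1, 1, 2]

Repeatedly divide and take the remainder:
209 = 3·68 + 5, so a_0 = 3
68 = 13·5 + 3, so a_1 = 13
5 = 1·3 + 2, so a_2 = 1
3 = 1·2 + 1, so a_3 = 1
2 = 2·1 + 0, so a_4 = 2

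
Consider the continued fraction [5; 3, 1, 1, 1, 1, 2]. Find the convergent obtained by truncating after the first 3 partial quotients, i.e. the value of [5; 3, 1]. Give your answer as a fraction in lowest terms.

21/4

a_0 = 5: 5/1
a_1 = 3: 16/3
a_2 = 1: 21/4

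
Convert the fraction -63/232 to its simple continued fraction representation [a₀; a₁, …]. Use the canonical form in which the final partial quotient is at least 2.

[-1; 1, 2, 1, 2, 6, 1, 2]

-63 = -1·232 + 169, so a_0 = -1
232 = 1·169 + 63, so a_1 = 1
169 = 2·63 + 43, so a_2 = 2
63 = 1·43 + 20, so a_3 = 1
43 = 2·20 + 3, so a_4 = 2
20 = 6·3 + 2, so a_5 = 6
3 = 1·2 + 1, so a_6 = 1
2 = 2·1 + 0, so a_7 = 2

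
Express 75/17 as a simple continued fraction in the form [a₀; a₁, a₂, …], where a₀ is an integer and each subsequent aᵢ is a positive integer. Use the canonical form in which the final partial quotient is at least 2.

75 = 4·17 + 7, so a_0 = 4
17 = 2·7 + 3, so a_1 = 2
7 = 2·3 + 1, so a_2 = 2
3 = 3·1 + 0, so a_3 = 3

[4; 2, 2, 3]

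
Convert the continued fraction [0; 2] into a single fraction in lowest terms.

1/2

a_0 = 0: 0/1
a_1 = 2: 1/2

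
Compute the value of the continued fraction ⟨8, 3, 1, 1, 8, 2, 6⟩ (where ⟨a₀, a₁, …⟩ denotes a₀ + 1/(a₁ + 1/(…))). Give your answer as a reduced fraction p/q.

Start with 6.
2 + 1/(6/1) = 2 + 1/6 = 13/6
8 + 1/(13/6) = 8 + 6/13 = 110/13
1 + 1/(110/13) = 1 + 13/110 = 123/110
1 + 1/(123/110) = 1 + 110/123 = 233/123
3 + 1/(233/123) = 3 + 123/233 = 822/233
8 + 1/(822/233) = 8 + 233/822 = 6809/822

6809/822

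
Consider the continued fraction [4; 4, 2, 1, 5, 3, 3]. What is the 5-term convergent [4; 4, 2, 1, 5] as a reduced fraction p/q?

Work from the innermost term outward:
Start with 5.
1 + 1/(5/1) = 1 + 1/5 = 6/5
2 + 1/(6/5) = 2 + 5/6 = 17/6
4 + 1/(17/6) = 4 + 6/17 = 74/17
4 + 1/(74/17) = 4 + 17/74 = 313/74

313/74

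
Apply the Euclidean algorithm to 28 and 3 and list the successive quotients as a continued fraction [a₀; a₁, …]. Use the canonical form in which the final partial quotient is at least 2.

[9; 3]

Repeatedly divide and take the remainder:
28 = 9·3 + 1, so a_0 = 9
3 = 3·1 + 0, so a_1 = 3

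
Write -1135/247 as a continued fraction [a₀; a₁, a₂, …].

[-5; 2, 2, 7, 1, 5]

⌊-1135/247⌋ = -5, remainder 100
⌊247/100⌋ = 2, remainder 47
⌊100/47⌋ = 2, remainder 6
⌊47/6⌋ = 7, remainder 5
⌊6/5⌋ = 1, remainder 1
⌊5/1⌋ = 5, remainder 0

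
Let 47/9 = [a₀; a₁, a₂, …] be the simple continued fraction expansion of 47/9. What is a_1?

4

⌊47/9⌋ = 5, remainder 2
⌊9/2⌋ = 4, remainder 1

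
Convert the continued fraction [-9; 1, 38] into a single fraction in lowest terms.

-313/39

a_0 = -9: -9/1
a_1 = 1: -8/1
a_2 = 38: -313/39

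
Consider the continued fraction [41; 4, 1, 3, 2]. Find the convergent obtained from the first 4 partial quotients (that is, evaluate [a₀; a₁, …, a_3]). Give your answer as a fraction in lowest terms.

Starting at the tail and folding back:
Start with 3.
1 + 1/(3/1) = 1 + 1/3 = 4/3
4 + 1/(4/3) = 4 + 3/4 = 19/4
41 + 1/(19/4) = 41 + 4/19 = 783/19

783/19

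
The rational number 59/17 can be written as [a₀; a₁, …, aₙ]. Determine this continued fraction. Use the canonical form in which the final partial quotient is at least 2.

Repeatedly divide and take the remainder:
59 ÷ 17 → quotient 3, remainder 8
17 ÷ 8 → quotient 2, remainder 1
8 ÷ 1 → quotient 8, remainder 0

[3; 2, 8]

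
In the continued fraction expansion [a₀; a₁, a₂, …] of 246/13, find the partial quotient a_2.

Run the Euclidean algorithm, recording each quotient:
⌊246/13⌋ = 18, remainder 12
⌊13/12⌋ = 1, remainder 1
⌊12/1⌋ = 12, remainder 0

12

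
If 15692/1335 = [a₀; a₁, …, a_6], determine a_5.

15692 = 11·1335 + 1007, so a_0 = 11
1335 = 1·1007 + 328, so a_1 = 1
1007 = 3·328 + 23, so a_2 = 3
328 = 14·23 + 6, so a_3 = 14
23 = 3·6 + 5, so a_4 = 3
6 = 1·5 + 1, so a_5 = 1

1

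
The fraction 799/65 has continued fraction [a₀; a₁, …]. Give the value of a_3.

Apply division with remainder until the remainder is 0:
799 ÷ 65 → quotient 12, remainder 19
65 ÷ 19 → quotient 3, remainder 8
19 ÷ 8 → quotient 2, remainder 3
8 ÷ 3 → quotient 2, remainder 2

2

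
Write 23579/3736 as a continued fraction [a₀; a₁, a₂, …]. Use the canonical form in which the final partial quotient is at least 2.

23579 ÷ 3736 → quotient 6, remainder 1163
3736 ÷ 1163 → quotient 3, remainder 247
1163 ÷ 247 → quotient 4, remainder 175
247 ÷ 175 → quotient 1, remainder 72
175 ÷ 72 → quotient 2, remainder 31
72 ÷ 31 → quotient 2, remainder 10
31 ÷ 10 → quotient 3, remainder 1
10 ÷ 1 → quotient 10, remainder 0

[6; 3, 4, 1, 2, 2, 3, 10]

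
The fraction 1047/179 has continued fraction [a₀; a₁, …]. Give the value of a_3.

1

Repeatedly divide and take the remainder:
⌊1047/179⌋ = 5, remainder 152
⌊179/152⌋ = 1, remainder 27
⌊152/27⌋ = 5, remainder 17
⌊27/17⌋ = 1, remainder 10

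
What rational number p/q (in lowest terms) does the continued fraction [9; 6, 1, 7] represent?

a_0 = 9: 9/1
a_1 = 6: 55/6
a_2 = 1: 64/7
a_3 = 7: 503/55

503/55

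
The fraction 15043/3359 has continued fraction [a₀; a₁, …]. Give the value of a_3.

12

15043 ÷ 3359 → quotient 4, remainder 1607
3359 ÷ 1607 → quotient 2, remainder 145
1607 ÷ 145 → quotient 11, remainder 12
145 ÷ 12 → quotient 12, remainder 1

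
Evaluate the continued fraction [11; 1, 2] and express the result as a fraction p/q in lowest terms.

Start with 2.
1 + 1/(2/1) = 1 + 1/2 = 3/2
11 + 1/(3/2) = 11 + 2/3 = 35/3

35/3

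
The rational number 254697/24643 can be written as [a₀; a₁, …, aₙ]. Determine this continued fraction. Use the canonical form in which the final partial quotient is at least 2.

[10; 2, 1, 51, 3, 10, 5]

⌊254697/24643⌋ = 10, remainder 8267
⌊24643/8267⌋ = 2, remainder 8109
⌊8267/8109⌋ = 1, remainder 158
⌊8109/158⌋ = 51, remainder 51
⌊158/51⌋ = 3, remainder 5
⌊51/5⌋ = 10, remainder 1
⌊5/1⌋ = 5, remainder 0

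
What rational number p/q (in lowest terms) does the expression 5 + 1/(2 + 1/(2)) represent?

Starting at the tail and folding back:
Start with 2.
2 + 1/(2/1) = 2 + 1/2 = 5/2
5 + 1/(5/2) = 5 + 2/5 = 27/5

27/5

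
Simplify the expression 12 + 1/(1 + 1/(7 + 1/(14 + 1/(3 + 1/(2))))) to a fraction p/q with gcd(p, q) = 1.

Start with 2.
3 + 1/(2/1) = 3 + 1/2 = 7/2
14 + 1/(7/2) = 14 + 2/7 = 100/7
7 + 1/(100/7) = 7 + 7/100 = 707/100
1 + 1/(707/100) = 1 + 100/707 = 807/707
12 + 1/(807/707) = 12 + 707/807 = 10391/807

10391/807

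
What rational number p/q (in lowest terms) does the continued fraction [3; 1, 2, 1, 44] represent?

Start with 44.
1 + 1/(44/1) = 1 + 1/44 = 45/44
2 + 1/(45/44) = 2 + 44/45 = 134/45
1 + 1/(134/45) = 1 + 45/134 = 179/134
3 + 1/(179/134) = 3 + 134/179 = 671/179

671/179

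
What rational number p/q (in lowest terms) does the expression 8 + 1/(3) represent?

Start with 3.
8 + 1/(3/1) = 8 + 1/3 = 25/3

25/3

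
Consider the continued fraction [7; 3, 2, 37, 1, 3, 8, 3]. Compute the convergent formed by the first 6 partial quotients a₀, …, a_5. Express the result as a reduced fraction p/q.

Start with 3.
1 + 1/(3/1) = 1 + 1/3 = 4/3
37 + 1/(4/3) = 37 + 3/4 = 151/4
2 + 1/(151/4) = 2 + 4/151 = 306/151
3 + 1/(306/151) = 3 + 151/306 = 1069/306
7 + 1/(1069/306) = 7 + 306/1069 = 7789/1069

7789/1069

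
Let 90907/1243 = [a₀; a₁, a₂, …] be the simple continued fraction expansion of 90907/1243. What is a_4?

Repeatedly divide and take the remainder:
⌊90907/1243⌋ = 73, remainder 168
⌊1243/168⌋ = 7, remainder 67
⌊168/67⌋ = 2, remainder 34
⌊67/34⌋ = 1, remainder 33
⌊34/33⌋ = 1, remainder 1

1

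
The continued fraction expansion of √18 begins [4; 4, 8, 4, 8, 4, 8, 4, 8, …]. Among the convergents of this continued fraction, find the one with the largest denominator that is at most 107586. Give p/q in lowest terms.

161564/38081

a_0 = 4: 4/1  (≤ bound)
a_1 = 4: 17/4  (≤ bound)
a_2 = 8: 140/33  (≤ bound)
a_3 = 4: 577/136  (≤ bound)
a_4 = 8: 4756/1121  (≤ bound)
a_5 = 4: 19601/4620  (≤ bound)
a_6 = 8: 161564/38081  (≤ bound)
a_7 = 4: 665857/156944  (> 107586, stop)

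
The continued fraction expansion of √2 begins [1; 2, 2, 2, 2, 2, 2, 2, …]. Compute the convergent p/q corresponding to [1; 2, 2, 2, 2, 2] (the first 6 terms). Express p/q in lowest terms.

Build up convergents one term at a time:
a_0 = 1: 1/1
a_1 = 2: 3/2
a_2 = 2: 7/5
a_3 = 2: 17/12
a_4 = 2: 41/29
a_5 = 2: 99/70

99/70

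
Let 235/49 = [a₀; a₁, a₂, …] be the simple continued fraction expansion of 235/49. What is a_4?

⌊235/49⌋ = 4, remainder 39
⌊49/39⌋ = 1, remainder 10
⌊39/10⌋ = 3, remainder 9
⌊10/9⌋ = 1, remainder 1
⌊9/1⌋ = 9, remainder 0

9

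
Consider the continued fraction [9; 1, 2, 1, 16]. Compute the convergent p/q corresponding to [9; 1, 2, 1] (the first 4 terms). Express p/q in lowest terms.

39/4

Use the convergent recurrence hₖ = aₖ·hₖ₋₁ + hₖ₋₂ (and likewise for the denominators kₖ):
a_0 = 9: 9/1
a_1 = 1: 10/1
a_2 = 2: 29/3
a_3 = 1: 39/4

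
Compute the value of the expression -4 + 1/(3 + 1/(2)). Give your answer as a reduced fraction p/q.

Use the convergent recurrence hₖ = aₖ·hₖ₋₁ + hₖ₋₂ (and likewise for the denominators kₖ):
a_0 = -4: -4/1
a_1 = 3: -11/3
a_2 = 2: -26/7

-26/7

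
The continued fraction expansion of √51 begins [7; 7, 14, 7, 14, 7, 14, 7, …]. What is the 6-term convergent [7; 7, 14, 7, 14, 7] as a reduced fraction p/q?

499850/69993

Starting at the tail and folding back:
Start with 7.
14 + 1/(7/1) = 14 + 1/7 = 99/7
7 + 1/(99/7) = 7 + 7/99 = 700/99
14 + 1/(700/99) = 14 + 99/700 = 9899/700
7 + 1/(9899/700) = 7 + 700/9899 = 69993/9899
7 + 1/(69993/9899) = 7 + 9899/69993 = 499850/69993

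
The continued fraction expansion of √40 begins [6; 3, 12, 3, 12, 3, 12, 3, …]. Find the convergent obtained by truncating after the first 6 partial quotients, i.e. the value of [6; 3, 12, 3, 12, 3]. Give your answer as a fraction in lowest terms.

27379/4329

Starting at the tail and folding back:
Start with 3.
12 + 1/(3/1) = 12 + 1/3 = 37/3
3 + 1/(37/3) = 3 + 3/37 = 114/37
12 + 1/(114/37) = 12 + 37/114 = 1405/114
3 + 1/(1405/114) = 3 + 114/1405 = 4329/1405
6 + 1/(4329/1405) = 6 + 1405/4329 = 27379/4329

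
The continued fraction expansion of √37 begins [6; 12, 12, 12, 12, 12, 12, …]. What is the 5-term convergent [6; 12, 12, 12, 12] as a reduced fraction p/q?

128766/21169

Work from the innermost term outward:
Start with 12.
12 + 1/(12/1) = 12 + 1/12 = 145/12
12 + 1/(145/12) = 12 + 12/145 = 1752/145
12 + 1/(1752/145) = 12 + 145/1752 = 21169/1752
6 + 1/(21169/1752) = 6 + 1752/21169 = 128766/21169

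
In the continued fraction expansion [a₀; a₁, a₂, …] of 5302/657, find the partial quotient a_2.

3

5302 ÷ 657 → quotient 8, remainder 46
657 ÷ 46 → quotient 14, remainder 13
46 ÷ 13 → quotient 3, remainder 7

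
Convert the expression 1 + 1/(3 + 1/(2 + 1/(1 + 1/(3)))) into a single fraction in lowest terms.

48/37

Build up convergents one term at a time:
a_0 = 1: 1/1
a_1 = 3: 4/3
a_2 = 2: 9/7
a_3 = 1: 13/10
a_4 = 3: 48/37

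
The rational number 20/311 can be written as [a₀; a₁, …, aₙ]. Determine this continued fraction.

[0; 15, 1, 1, 4, 2]

Run the Euclidean algorithm, recording each quotient:
20 = 0·311 + 20, so a_0 = 0
311 = 15·20 + 11, so a_1 = 15
20 = 1·11 + 9, so a_2 = 1
11 = 1·9 + 2, so a_3 = 1
9 = 4·2 + 1, so a_4 = 4
2 = 2·1 + 0, so a_5 = 2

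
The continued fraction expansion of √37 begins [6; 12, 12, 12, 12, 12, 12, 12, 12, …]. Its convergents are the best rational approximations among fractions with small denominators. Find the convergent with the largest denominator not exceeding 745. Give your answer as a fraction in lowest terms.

882/145

a_0 = 6: 6/1  (≤ bound)
a_1 = 12: 73/12  (≤ bound)
a_2 = 12: 882/145  (≤ bound)
a_3 = 12: 10657/1752  (> 745, stop)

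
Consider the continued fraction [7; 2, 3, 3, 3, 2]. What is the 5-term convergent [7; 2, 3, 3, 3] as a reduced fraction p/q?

565/76

Starting at the tail and folding back:
Start with 3.
3 + 1/(3/1) = 3 + 1/3 = 10/3
3 + 1/(10/3) = 3 + 3/10 = 33/10
2 + 1/(33/10) = 2 + 10/33 = 76/33
7 + 1/(76/33) = 7 + 33/76 = 565/76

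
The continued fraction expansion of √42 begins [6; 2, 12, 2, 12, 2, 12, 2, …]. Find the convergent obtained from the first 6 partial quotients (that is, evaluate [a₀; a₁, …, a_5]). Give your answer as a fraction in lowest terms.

a_0 = 6: 6/1
a_1 = 2: 13/2
a_2 = 12: 162/25
a_3 = 2: 337/52
a_4 = 12: 4206/649
a_5 = 2: 8749/1350

8749/1350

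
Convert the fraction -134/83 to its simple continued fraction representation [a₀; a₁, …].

[-2; 2, 1, 1, 2, 6]

Run the Euclidean algorithm, recording each quotient:
-134 = -2·83 + 32, so a_0 = -2
83 = 2·32 + 19, so a_1 = 2
32 = 1·19 + 13, so a_2 = 1
19 = 1·13 + 6, so a_3 = 1
13 = 2·6 + 1, so a_4 = 2
6 = 6·1 + 0, so a_5 = 6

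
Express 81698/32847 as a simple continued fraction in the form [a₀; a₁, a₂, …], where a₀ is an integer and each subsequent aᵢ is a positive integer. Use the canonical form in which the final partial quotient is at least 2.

81698 ÷ 32847 → quotient 2, remainder 16004
32847 ÷ 16004 → quotient 2, remainder 839
16004 ÷ 839 → quotient 19, remainder 63
839 ÷ 63 → quotient 13, remainder 20
63 ÷ 20 → quotient 3, remainder 3
20 ÷ 3 → quotient 6, remainder 2
3 ÷ 2 → quotient 1, remainder 1
2 ÷ 1 → quotient 2, remainder 0

[2; 2, 19, 13, 3, 6, 1, 2]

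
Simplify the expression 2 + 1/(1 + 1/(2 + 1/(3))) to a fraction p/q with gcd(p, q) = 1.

Build up convergents one term at a time:
a_0 = 2: 2/1
a_1 = 1: 3/1
a_2 = 2: 8/3
a_3 = 3: 27/10

27/10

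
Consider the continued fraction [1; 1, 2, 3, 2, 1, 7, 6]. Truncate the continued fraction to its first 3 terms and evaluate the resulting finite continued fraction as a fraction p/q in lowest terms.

5/3

a_0 = 1: 1/1
a_1 = 1: 2/1
a_2 = 2: 5/3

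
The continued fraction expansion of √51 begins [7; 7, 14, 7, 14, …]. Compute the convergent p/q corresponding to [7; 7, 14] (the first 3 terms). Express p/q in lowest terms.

707/99

Start with 14.
7 + 1/(14/1) = 7 + 1/14 = 99/14
7 + 1/(99/14) = 7 + 14/99 = 707/99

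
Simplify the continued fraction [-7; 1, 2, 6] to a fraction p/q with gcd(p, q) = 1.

-120/19

a_0 = -7: -7/1
a_1 = 1: -6/1
a_2 = 2: -19/3
a_3 = 6: -120/19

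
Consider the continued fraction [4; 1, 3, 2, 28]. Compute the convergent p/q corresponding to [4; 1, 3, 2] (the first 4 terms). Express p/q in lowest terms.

43/9

Start with 2.
3 + 1/(2/1) = 3 + 1/2 = 7/2
1 + 1/(7/2) = 1 + 2/7 = 9/7
4 + 1/(9/7) = 4 + 7/9 = 43/9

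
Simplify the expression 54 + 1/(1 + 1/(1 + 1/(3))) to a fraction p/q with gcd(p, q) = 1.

a_0 = 54: 54/1
a_1 = 1: 55/1
a_2 = 1: 109/2
a_3 = 3: 382/7

382/7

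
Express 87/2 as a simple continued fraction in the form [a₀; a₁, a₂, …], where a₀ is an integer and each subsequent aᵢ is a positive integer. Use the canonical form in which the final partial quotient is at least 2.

[43; 2]

⌊87/2⌋ = 43, remainder 1
⌊2/1⌋ = 2, remainder 0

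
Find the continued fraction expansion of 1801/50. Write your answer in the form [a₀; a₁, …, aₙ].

[36; 50]

Run the Euclidean algorithm, recording each quotient:
⌊1801/50⌋ = 36, remainder 1
⌊50/1⌋ = 50, remainder 0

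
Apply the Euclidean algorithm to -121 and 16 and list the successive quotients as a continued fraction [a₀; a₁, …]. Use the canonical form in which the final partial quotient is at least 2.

[-8; 2, 3, 2]

Apply division with remainder until the remainder is 0:
⌊-121/16⌋ = -8, remainder 7
⌊16/7⌋ = 2, remainder 2
⌊7/2⌋ = 3, remainder 1
⌊2/1⌋ = 2, remainder 0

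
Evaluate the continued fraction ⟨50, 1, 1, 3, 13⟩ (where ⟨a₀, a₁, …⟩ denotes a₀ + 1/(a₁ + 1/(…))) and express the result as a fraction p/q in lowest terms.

a_0 = 50: 50/1
a_1 = 1: 51/1
a_2 = 1: 101/2
a_3 = 3: 354/7
a_4 = 13: 4703/93

4703/93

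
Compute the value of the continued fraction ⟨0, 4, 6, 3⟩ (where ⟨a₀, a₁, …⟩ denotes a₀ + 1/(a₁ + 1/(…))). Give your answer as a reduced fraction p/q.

19/79

Compute successive convergents:
a_0 = 0: 0/1
a_1 = 4: 1/4
a_2 = 6: 6/25
a_3 = 3: 19/79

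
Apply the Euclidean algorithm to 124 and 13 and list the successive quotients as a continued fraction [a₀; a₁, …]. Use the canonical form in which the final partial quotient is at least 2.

Repeatedly divide and take the remainder:
124 ÷ 13 → quotient 9, remainder 7
13 ÷ 7 → quotient 1, remainder 6
7 ÷ 6 → quotient 1, remainder 1
6 ÷ 1 → quotient 6, remainder 0

[9; 1, 1, 6]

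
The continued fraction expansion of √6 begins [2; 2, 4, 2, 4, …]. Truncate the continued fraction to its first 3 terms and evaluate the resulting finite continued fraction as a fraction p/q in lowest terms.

22/9

Start with 4.
2 + 1/(4/1) = 2 + 1/4 = 9/4
2 + 1/(9/4) = 2 + 4/9 = 22/9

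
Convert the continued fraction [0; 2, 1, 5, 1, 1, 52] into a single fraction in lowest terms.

Start with 52.
1 + 1/(52/1) = 1 + 1/52 = 53/52
1 + 1/(53/52) = 1 + 52/53 = 105/53
5 + 1/(105/53) = 5 + 53/105 = 578/105
1 + 1/(578/105) = 1 + 105/578 = 683/578
2 + 1/(683/578) = 2 + 578/683 = 1944/683
0 + 1/(1944/683) = 0 + 683/1944 = 683/1944

683/1944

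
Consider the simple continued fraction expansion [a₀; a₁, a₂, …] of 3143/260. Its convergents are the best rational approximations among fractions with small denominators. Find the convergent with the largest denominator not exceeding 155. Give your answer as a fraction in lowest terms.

1366/113

List convergents until the denominator exceeds the bound:
a_0 = 12: 12/1  (≤ bound)
a_1 = 11: 133/11  (≤ bound)
a_2 = 3: 411/34  (≤ bound)
a_3 = 3: 1366/113  (≤ bound)
a_4 = 2: 3143/260  (> 155, stop)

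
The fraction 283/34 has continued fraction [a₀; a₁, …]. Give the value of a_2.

11

Repeatedly divide and take the remainder:
283 = 8·34 + 11, so a_0 = 8
34 = 3·11 + 1, so a_1 = 3
11 = 11·1 + 0, so a_2 = 11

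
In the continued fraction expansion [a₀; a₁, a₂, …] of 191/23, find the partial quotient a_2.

3

Repeatedly divide and take the remainder:
191 = 8·23 + 7, so a_0 = 8
23 = 3·7 + 2, so a_1 = 3
7 = 3·2 + 1, so a_2 = 3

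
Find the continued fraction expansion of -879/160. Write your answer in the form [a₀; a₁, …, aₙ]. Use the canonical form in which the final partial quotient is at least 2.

[-6; 1, 1, 39, 2]

-879 = -6·160 + 81, so a_0 = -6
160 = 1·81 + 79, so a_1 = 1
81 = 1·79 + 2, so a_2 = 1
79 = 39·2 + 1, so a_3 = 39
2 = 2·1 + 0, so a_4 = 2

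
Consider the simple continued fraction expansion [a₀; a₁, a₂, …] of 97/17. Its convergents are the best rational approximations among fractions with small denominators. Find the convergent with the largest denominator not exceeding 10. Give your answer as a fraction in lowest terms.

List convergents until the denominator exceeds the bound:
a_0 = 5: 5/1  (≤ bound)
a_1 = 1: 6/1  (≤ bound)
a_2 = 2: 17/3  (≤ bound)
a_3 = 2: 40/7  (≤ bound)
a_4 = 2: 97/17  (> 10, stop)

40/7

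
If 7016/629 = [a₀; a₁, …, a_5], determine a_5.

Run the Euclidean algorithm, recording each quotient:
7016 ÷ 629 → quotient 11, remainder 97
629 ÷ 97 → quotient 6, remainder 47
97 ÷ 47 → quotient 2, remainder 3
47 ÷ 3 → quotient 15, remainder 2
3 ÷ 2 → quotient 1, remainder 1
2 ÷ 1 → quotient 2, remainder 0

2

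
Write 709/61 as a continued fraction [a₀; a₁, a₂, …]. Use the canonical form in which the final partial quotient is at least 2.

⌊709/61⌋ = 11, remainder 38
⌊61/38⌋ = 1, remainder 23
⌊38/23⌋ = 1, remainder 15
⌊23/15⌋ = 1, remainder 8
⌊15/8⌋ = 1, remainder 7
⌊8/7⌋ = 1, remainder 1
⌊7/1⌋ = 7, remainder 0

[11; 1, 1, 1, 1, 1, 7]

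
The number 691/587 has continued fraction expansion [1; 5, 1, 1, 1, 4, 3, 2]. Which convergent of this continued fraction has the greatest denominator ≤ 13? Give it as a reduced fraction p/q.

13/11

a_0 = 1: 1/1  (≤ bound)
a_1 = 5: 6/5  (≤ bound)
a_2 = 1: 7/6  (≤ bound)
a_3 = 1: 13/11  (≤ bound)
a_4 = 1: 20/17  (> 13, stop)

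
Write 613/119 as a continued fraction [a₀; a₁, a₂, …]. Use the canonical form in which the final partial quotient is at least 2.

[5; 6, 1, 1, 1, 1, 3]

Run the Euclidean algorithm, recording each quotient:
613 = 5·119 + 18, so a_0 = 5
119 = 6·18 + 11, so a_1 = 6
18 = 1·11 + 7, so a_2 = 1
11 = 1·7 + 4, so a_3 = 1
7 = 1·4 + 3, so a_4 = 1
4 = 1·3 + 1, so a_5 = 1
3 = 3·1 + 0, so a_6 = 3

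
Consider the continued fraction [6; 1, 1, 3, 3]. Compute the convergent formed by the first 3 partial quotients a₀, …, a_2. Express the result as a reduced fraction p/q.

13/2

Build up convergents one term at a time:
a_0 = 6: 6/1
a_1 = 1: 7/1
a_2 = 1: 13/2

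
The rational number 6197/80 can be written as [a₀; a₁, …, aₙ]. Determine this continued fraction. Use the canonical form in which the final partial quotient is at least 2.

Run the Euclidean algorithm, recording each quotient:
6197 ÷ 80 → quotient 77, remainder 37
80 ÷ 37 → quotient 2, remainder 6
37 ÷ 6 → quotient 6, remainder 1
6 ÷ 1 → quotient 6, remainder 0

[77; 2, 6, 6]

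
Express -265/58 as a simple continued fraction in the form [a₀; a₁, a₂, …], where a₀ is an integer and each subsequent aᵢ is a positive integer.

[-5; 2, 3, 8]

-265 ÷ 58 → quotient -5, remainder 25
58 ÷ 25 → quotient 2, remainder 8
25 ÷ 8 → quotient 3, remainder 1
8 ÷ 1 → quotient 8, remainder 0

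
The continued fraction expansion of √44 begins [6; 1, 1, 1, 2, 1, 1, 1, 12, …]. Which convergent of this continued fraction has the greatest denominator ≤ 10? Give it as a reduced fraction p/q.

List convergents until the denominator exceeds the bound:
a_0 = 6: 6/1  (≤ bound)
a_1 = 1: 7/1  (≤ bound)
a_2 = 1: 13/2  (≤ bound)
a_3 = 1: 20/3  (≤ bound)
a_4 = 2: 53/8  (≤ bound)
a_5 = 1: 73/11  (> 10, stop)

53/8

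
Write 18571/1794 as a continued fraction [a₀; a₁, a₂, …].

⌊18571/1794⌋ = 10, remainder 631
⌊1794/631⌋ = 2, remainder 532
⌊631/532⌋ = 1, remainder 99
⌊532/99⌋ = 5, remainder 37
⌊99/37⌋ = 2, remainder 25
⌊37/25⌋ = 1, remainder 12
⌊25/12⌋ = 2, remainder 1
⌊12/1⌋ = 12, remainder 0

[10; 2, 1, 5, 2, 1, 2, 12]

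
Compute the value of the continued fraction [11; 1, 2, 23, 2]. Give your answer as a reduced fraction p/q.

Compute successive convergents:
a_0 = 11: 11/1
a_1 = 1: 12/1
a_2 = 2: 35/3
a_3 = 23: 817/70
a_4 = 2: 1669/143

1669/143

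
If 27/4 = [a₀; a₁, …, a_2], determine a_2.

3

⌊27/4⌋ = 6, remainder 3
⌊4/3⌋ = 1, remainder 1
⌊3/1⌋ = 3, remainder 0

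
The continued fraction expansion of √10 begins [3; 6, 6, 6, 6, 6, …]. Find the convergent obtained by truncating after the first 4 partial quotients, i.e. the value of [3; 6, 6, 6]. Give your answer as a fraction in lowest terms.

Start with 6.
6 + 1/(6/1) = 6 + 1/6 = 37/6
6 + 1/(37/6) = 6 + 6/37 = 228/37
3 + 1/(228/37) = 3 + 37/228 = 721/228

721/228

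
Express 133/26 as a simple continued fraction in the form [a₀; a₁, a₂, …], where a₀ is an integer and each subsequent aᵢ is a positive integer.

Repeatedly divide and take the remainder:
⌊133/26⌋ = 5, remainder 3
⌊26/3⌋ = 8, remainder 2
⌊3/2⌋ = 1, remainder 1
⌊2/1⌋ = 2, remainder 0

[5; 8, 1, 2]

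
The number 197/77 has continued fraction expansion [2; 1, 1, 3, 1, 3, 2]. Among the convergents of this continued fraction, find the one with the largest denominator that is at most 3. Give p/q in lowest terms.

5/2

a_0 = 2: 2/1  (≤ bound)
a_1 = 1: 3/1  (≤ bound)
a_2 = 1: 5/2  (≤ bound)
a_3 = 3: 18/7  (> 3, stop)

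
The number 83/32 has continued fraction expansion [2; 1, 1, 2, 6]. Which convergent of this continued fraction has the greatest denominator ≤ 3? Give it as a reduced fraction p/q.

5/2

a_0 = 2: 2/1  (≤ bound)
a_1 = 1: 3/1  (≤ bound)
a_2 = 1: 5/2  (≤ bound)
a_3 = 2: 13/5  (> 3, stop)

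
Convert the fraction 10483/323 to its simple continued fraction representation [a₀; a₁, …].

10483 ÷ 323 → quotient 32, remainder 147
323 ÷ 147 → quotient 2, remainder 29
147 ÷ 29 → quotient 5, remainder 2
29 ÷ 2 → quotient 14, remainder 1
2 ÷ 1 → quotient 2, remainder 0

[32; 2, 5, 14, 2]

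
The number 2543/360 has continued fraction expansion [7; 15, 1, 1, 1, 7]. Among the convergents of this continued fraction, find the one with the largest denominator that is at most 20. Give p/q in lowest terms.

113/16

a_0 = 7: 7/1  (≤ bound)
a_1 = 15: 106/15  (≤ bound)
a_2 = 1: 113/16  (≤ bound)
a_3 = 1: 219/31  (> 20, stop)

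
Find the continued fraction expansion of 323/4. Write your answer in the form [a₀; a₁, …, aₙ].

323 ÷ 4 → quotient 80, remainder 3
4 ÷ 3 → quotient 1, remainder 1
3 ÷ 1 → quotient 3, remainder 0

[80; 1, 3]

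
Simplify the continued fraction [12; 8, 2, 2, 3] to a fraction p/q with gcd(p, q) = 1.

a_0 = 12: 12/1
a_1 = 8: 97/8
a_2 = 2: 206/17
a_3 = 2: 509/42
a_4 = 3: 1733/143

1733/143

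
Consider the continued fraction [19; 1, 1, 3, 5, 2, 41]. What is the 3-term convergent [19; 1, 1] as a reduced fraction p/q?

a_0 = 19: 19/1
a_1 = 1: 20/1
a_2 = 1: 39/2

39/2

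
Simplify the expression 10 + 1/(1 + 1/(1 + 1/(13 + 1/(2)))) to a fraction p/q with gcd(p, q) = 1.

Starting at the tail and folding back:
Start with 2.
13 + 1/(2/1) = 13 + 1/2 = 27/2
1 + 1/(27/2) = 1 + 2/27 = 29/27
1 + 1/(29/27) = 1 + 27/29 = 56/29
10 + 1/(56/29) = 10 + 29/56 = 589/56

589/56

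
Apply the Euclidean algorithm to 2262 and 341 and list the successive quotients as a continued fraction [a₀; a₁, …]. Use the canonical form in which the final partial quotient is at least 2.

[6; 1, 1, 1, 2, 1, 2, 11]

2262 ÷ 341 → quotient 6, remainder 216
341 ÷ 216 → quotient 1, remainder 125
216 ÷ 125 → quotient 1, remainder 91
125 ÷ 91 → quotient 1, remainder 34
91 ÷ 34 → quotient 2, remainder 23
34 ÷ 23 → quotient 1, remainder 11
23 ÷ 11 → quotient 2, remainder 1
11 ÷ 1 → quotient 11, remainder 0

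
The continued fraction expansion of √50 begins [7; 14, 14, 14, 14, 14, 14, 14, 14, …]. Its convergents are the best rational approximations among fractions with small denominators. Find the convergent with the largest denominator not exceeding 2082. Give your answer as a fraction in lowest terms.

List convergents until the denominator exceeds the bound:
a_0 = 7: 7/1  (≤ bound)
a_1 = 14: 99/14  (≤ bound)
a_2 = 14: 1393/197  (≤ bound)
a_3 = 14: 19601/2772  (> 2082, stop)

1393/197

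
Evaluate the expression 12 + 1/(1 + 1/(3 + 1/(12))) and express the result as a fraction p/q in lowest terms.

625/49

Work from the innermost term outward:
Start with 12.
3 + 1/(12/1) = 3 + 1/12 = 37/12
1 + 1/(37/12) = 1 + 12/37 = 49/37
12 + 1/(49/37) = 12 + 37/49 = 625/49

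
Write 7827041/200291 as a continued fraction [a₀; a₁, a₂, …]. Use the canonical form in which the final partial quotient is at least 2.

⌊7827041/200291⌋ = 39, remainder 15692
⌊200291/15692⌋ = 12, remainder 11987
⌊15692/11987⌋ = 1, remainder 3705
⌊11987/3705⌋ = 3, remainder 872
⌊3705/872⌋ = 4, remainder 217
⌊872/217⌋ = 4, remainder 4
⌊217/4⌋ = 54, remainder 1
⌊4/1⌋ = 4, remainder 0

[39; 12, 1, 3, 4, 4, 54, 4]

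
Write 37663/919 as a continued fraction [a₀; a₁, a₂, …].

[40; 1, 56, 2, 3, 2]

Run the Euclidean algorithm, recording each quotient:
37663 = 40·919 + 903, so a_0 = 40
919 = 1·903 + 16, so a_1 = 1
903 = 56·16 + 7, so a_2 = 56
16 = 2·7 + 2, so a_3 = 2
7 = 3·2 + 1, so a_4 = 3
2 = 2·1 + 0, so a_5 = 2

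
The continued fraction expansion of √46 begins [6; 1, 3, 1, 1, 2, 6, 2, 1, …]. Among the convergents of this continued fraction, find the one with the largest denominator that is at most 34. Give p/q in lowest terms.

156/23

List convergents until the denominator exceeds the bound:
a_0 = 6: 6/1  (≤ bound)
a_1 = 1: 7/1  (≤ bound)
a_2 = 3: 27/4  (≤ bound)
a_3 = 1: 34/5  (≤ bound)
a_4 = 1: 61/9  (≤ bound)
a_5 = 2: 156/23  (≤ bound)
a_6 = 6: 997/147  (> 34, stop)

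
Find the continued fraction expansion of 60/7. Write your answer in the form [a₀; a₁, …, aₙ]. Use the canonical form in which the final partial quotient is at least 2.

[8; 1, 1, 3]

Repeatedly divide and take the remainder:
60 ÷ 7 → quotient 8, remainder 4
7 ÷ 4 → quotient 1, remainder 3
4 ÷ 3 → quotient 1, remainder 1
3 ÷ 1 → quotient 3, remainder 0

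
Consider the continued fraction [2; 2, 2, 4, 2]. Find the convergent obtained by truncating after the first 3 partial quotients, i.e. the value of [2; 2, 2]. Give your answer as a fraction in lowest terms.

a_0 = 2: 2/1
a_1 = 2: 5/2
a_2 = 2: 12/5

12/5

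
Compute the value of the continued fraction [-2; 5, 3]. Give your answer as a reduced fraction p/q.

Collapse the nested fraction from the inside out:
Start with 3.
5 + 1/(3/1) = 5 + 1/3 = 16/3
-2 + 1/(16/3) = -2 + 3/16 = -29/16

-29/16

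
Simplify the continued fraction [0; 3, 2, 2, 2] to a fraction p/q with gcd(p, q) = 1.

12/41

Start with 2.
2 + 1/(2/1) = 2 + 1/2 = 5/2
2 + 1/(5/2) = 2 + 2/5 = 12/5
3 + 1/(12/5) = 3 + 5/12 = 41/12
0 + 1/(41/12) = 0 + 12/41 = 12/41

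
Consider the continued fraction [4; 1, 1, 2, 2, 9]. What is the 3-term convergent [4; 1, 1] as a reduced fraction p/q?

Work from the innermost term outward:
Start with 1.
1 + 1/(1/1) = 1 + 1/1 = 2/1
4 + 1/(2/1) = 4 + 1/2 = 9/2

9/2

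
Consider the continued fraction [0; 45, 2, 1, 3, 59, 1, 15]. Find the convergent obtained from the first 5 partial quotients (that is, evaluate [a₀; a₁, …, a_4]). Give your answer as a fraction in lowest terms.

Start with 3.
1 + 1/(3/1) = 1 + 1/3 = 4/3
2 + 1/(4/3) = 2 + 3/4 = 11/4
45 + 1/(11/4) = 45 + 4/11 = 499/11
0 + 1/(499/11) = 0 + 11/499 = 11/499

11/499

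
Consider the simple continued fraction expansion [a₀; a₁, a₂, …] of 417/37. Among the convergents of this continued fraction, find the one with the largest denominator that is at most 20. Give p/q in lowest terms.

a_0 = 11: 11/1  (≤ bound)
a_1 = 3: 34/3  (≤ bound)
a_2 = 1: 45/4  (≤ bound)
a_3 = 2: 124/11  (≤ bound)
a_4 = 3: 417/37  (> 20, stop)

124/11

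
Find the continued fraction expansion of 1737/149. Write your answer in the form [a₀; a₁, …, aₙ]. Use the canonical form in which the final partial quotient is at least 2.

[11; 1, 1, 1, 11, 1, 3]

1737 = 11·149 + 98, so a_0 = 11
149 = 1·98 + 51, so a_1 = 1
98 = 1·51 + 47, so a_2 = 1
51 = 1·47 + 4, so a_3 = 1
47 = 11·4 + 3, so a_4 = 11
4 = 1·3 + 1, so a_5 = 1
3 = 3·1 + 0, so a_6 = 3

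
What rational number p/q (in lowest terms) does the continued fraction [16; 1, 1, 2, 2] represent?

199/12

Compute successive convergents:
a_0 = 16: 16/1
a_1 = 1: 17/1
a_2 = 1: 33/2
a_3 = 2: 83/5
a_4 = 2: 199/12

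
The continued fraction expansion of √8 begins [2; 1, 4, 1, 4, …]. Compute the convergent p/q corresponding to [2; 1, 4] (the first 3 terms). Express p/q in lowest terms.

14/5

Work from the innermost term outward:
Start with 4.
1 + 1/(4/1) = 1 + 1/4 = 5/4
2 + 1/(5/4) = 2 + 4/5 = 14/5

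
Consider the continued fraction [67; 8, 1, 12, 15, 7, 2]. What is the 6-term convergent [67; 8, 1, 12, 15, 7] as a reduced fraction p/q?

Collapse the nested fraction from the inside out:
Start with 7.
15 + 1/(7/1) = 15 + 1/7 = 106/7
12 + 1/(106/7) = 12 + 7/106 = 1279/106
1 + 1/(1279/106) = 1 + 106/1279 = 1385/1279
8 + 1/(1385/1279) = 8 + 1279/1385 = 12359/1385
67 + 1/(12359/1385) = 67 + 1385/12359 = 829438/12359

829438/12359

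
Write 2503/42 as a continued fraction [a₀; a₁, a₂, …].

[59; 1, 1, 2, 8]

2503 ÷ 42 → quotient 59, remainder 25
42 ÷ 25 → quotient 1, remainder 17
25 ÷ 17 → quotient 1, remainder 8
17 ÷ 8 → quotient 2, remainder 1
8 ÷ 1 → quotient 8, remainder 0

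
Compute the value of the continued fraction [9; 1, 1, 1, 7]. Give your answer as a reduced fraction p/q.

222/23

a_0 = 9: 9/1
a_1 = 1: 10/1
a_2 = 1: 19/2
a_3 = 1: 29/3
a_4 = 7: 222/23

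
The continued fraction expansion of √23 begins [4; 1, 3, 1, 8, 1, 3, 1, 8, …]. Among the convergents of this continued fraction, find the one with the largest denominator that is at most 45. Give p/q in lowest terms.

211/44

a_0 = 4: 4/1  (≤ bound)
a_1 = 1: 5/1  (≤ bound)
a_2 = 3: 19/4  (≤ bound)
a_3 = 1: 24/5  (≤ bound)
a_4 = 8: 211/44  (≤ bound)
a_5 = 1: 235/49  (> 45, stop)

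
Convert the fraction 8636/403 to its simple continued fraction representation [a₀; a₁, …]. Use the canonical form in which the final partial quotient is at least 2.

⌊8636/403⌋ = 21, remainder 173
⌊403/173⌋ = 2, remainder 57
⌊173/57⌋ = 3, remainder 2
⌊57/2⌋ = 28, remainder 1
⌊2/1⌋ = 2, remainder 0

[21; 2, 3, 28, 2]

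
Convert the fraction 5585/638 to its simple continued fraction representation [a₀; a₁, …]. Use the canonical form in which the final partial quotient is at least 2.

Run the Euclidean algorithm, recording each quotient:
5585 = 8·638 + 481, so a_0 = 8
638 = 1·481 + 157, so a_1 = 1
481 = 3·157 + 10, so a_2 = 3
157 = 15·10 + 7, so a_3 = 15
10 = 1·7 + 3, so a_4 = 1
7 = 2·3 + 1, so a_5 = 2
3 = 3·1 + 0, so a_6 = 3

[8; 1, 3, 15, 1, 2, 3]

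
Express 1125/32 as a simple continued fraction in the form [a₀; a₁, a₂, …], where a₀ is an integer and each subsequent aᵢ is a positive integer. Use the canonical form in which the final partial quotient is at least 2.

[35; 6, 2, 2]

1125 ÷ 32 → quotient 35, remainder 5
32 ÷ 5 → quotient 6, remainder 2
5 ÷ 2 → quotient 2, remainder 1
2 ÷ 1 → quotient 2, remainder 0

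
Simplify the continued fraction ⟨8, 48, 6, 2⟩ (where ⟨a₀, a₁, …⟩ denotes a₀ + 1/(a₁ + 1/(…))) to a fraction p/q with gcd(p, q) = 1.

5021/626

a_0 = 8: 8/1
a_1 = 48: 385/48
a_2 = 6: 2318/289
a_3 = 2: 5021/626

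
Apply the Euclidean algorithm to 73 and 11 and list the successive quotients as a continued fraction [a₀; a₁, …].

⌊73/11⌋ = 6, remainder 7
⌊11/7⌋ = 1, remainder 4
⌊7/4⌋ = 1, remainder 3
⌊4/3⌋ = 1, remainder 1
⌊3/1⌋ = 3, remainder 0

[6; 1, 1, 1, 3]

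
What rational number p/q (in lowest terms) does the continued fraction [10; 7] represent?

71/7

Start with 7.
10 + 1/(7/1) = 10 + 1/7 = 71/7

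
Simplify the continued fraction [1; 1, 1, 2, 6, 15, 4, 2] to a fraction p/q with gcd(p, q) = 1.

a_0 = 1: 1/1
a_1 = 1: 2/1
a_2 = 1: 3/2
a_3 = 2: 8/5
a_4 = 6: 51/32
a_5 = 15: 773/485
a_6 = 4: 3143/1972
a_7 = 2: 7059/4429

7059/4429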